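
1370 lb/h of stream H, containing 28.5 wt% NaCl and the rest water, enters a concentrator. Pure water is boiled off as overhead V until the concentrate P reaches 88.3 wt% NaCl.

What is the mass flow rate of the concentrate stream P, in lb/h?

NaCl is conserved: 1370×0.285 = 390.45 lb/h all reports to the concentrate.
Concentrate = 390.45/(target fraction) = 442.19 lb/h.

442.2 lb/h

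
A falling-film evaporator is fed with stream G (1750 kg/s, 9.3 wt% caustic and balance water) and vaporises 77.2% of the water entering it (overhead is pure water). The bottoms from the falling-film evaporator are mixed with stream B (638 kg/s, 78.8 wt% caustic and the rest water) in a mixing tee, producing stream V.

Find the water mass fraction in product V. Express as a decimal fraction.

Vapour removed = 0.772×0.907×1750 = 1225.4 kg/s; concentrate = 524.64 kg/s.
water reaching the mixer = 361.89 (from concentrate) + 638×0.212 = 497.15 kg/s.
Product flow = 524.64 + 638 = 1162.6 kg/s; water fraction = 0.428.

0.428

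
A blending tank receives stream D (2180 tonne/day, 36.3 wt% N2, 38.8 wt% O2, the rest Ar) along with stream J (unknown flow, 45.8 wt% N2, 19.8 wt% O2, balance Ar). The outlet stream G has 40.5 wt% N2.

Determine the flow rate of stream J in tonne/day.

Let J be the unknown flow. Total out = 2180 + J.
N2 balance: 791.34 + 0.458·J = 0.405·(2180 + J)
(0.458 − 0.405)·J = 0.405×2180 − 791.34 = 91.56
J = 91.56 / 0.053 = 1727.5 tonne/day

1728 tonne/day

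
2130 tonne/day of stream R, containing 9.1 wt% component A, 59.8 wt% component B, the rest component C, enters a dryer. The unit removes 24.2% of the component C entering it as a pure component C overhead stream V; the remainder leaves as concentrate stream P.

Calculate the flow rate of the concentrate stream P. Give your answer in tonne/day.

component C entering = 2130×0.311 = 662.43 tonne/day; overhead removed = 0.242×662.43 = 160.31 tonne/day.
Concentrate = 2130 − 160.31 = 1969.7 tonne/day.

1970 tonne/day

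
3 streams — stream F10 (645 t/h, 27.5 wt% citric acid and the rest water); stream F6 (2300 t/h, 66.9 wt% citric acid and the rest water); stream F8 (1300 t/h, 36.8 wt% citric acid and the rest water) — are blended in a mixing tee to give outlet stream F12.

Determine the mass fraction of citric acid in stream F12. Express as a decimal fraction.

0.517

Total flow out = 645 + 2300 + 1300 = 4245 t/h.
citric acid in = 645×0.275 + 2300×0.669 + 1300×0.368 = 2194.5 t/h.
citric acid mass fraction in F12 = 2194.5/4245 = 0.517.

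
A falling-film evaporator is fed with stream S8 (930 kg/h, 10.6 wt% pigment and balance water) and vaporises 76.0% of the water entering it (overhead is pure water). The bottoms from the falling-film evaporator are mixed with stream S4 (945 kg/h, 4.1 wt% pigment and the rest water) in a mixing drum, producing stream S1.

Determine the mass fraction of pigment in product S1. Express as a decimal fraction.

Vapour removed = 0.760×0.894×930 = 631.88 kg/h; concentrate = 298.12 kg/h.
pigment reaching the mixer = 98.58 (from concentrate) + 945×0.041 = 137.32 kg/h.
Product flow = 298.12 + 945 = 1243.1 kg/h; pigment fraction = 0.110.

0.110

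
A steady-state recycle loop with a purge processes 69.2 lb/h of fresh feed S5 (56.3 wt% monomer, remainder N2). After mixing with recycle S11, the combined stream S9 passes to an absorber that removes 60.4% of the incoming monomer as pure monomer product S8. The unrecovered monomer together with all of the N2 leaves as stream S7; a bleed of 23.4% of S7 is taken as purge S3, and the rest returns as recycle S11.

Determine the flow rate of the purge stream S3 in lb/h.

35.42 lb/h

N2 enters only via S5 and leaves only via the purge: 69.2×0.437 = 0.234×(N2 in S7), and the absorber passes all N2, so N2 in S9 = N2 in S7 = 129.23 lb/h.
monomer in S9: m_A = 69.2×0.563 + (1−0.234)·(1−0.604)·m_A, so m_A = 38.96/0.6967 = 55.923 lb/h.
S7 = (1−0.604)×55.923 + 129.23 = 151.38 lb/h.
Purge S3 = 0.234×151.38 = 35.422 lb/h.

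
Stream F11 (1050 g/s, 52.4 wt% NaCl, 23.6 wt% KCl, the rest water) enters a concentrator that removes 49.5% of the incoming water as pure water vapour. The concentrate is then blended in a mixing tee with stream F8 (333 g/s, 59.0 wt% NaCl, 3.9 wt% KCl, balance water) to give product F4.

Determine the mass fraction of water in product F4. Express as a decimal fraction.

Vapour removed = 0.495×0.240×1050 = 124.74 g/s; concentrate = 925.26 g/s.
water reaching the mixer = 127.26 (from concentrate) + 333×0.371 = 250.8 g/s.
Product flow = 925.26 + 333 = 1258.3 g/s; water fraction = 0.199.

0.199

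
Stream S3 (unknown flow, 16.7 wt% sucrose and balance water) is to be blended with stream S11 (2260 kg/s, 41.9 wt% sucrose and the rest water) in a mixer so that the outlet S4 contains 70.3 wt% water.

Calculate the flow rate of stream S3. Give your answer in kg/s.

2121 kg/s

Let S3 be the unknown flow. Total out = 2260 + S3.
water balance: 1313.1 + 0.833·S3 = 0.703·(2260 + S3)
(0.833 − 0.703)·S3 = 0.703×2260 − 1313.1 = 275.72
S3 = 275.72 / 0.130 = 2120.9 kg/s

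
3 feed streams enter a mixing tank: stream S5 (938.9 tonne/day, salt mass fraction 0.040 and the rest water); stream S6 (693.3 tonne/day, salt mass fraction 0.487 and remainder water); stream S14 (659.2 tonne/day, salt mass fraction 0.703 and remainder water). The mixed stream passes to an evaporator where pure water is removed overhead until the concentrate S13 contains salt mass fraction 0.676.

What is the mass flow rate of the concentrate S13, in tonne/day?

1241 tonne/day

salt entering = 938.9×0.040 + 693.3×0.487 + 659.2×0.703 = 838.61 tonne/day.
All salt reports to S13, so S13 = 838.61/0.676 = 1240.5 tonne/day.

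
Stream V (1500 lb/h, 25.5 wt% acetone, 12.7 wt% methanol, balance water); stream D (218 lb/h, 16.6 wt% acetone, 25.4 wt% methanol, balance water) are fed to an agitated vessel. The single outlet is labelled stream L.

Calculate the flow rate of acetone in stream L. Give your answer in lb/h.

acetone out = acetone in = 1500×0.255 + 218×0.166 = 418.69 lb/h.

418.7 lb/h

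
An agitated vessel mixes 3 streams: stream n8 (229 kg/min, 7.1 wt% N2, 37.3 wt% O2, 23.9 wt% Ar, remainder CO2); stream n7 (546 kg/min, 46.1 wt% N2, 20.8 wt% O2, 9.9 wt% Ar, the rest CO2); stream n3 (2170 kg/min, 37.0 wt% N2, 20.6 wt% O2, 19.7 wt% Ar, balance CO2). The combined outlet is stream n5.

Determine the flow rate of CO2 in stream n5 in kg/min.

691.9 kg/min

CO2 out = CO2 in = 229×0.317 + 546×0.232 + 2170×0.227 = 691.86 kg/min.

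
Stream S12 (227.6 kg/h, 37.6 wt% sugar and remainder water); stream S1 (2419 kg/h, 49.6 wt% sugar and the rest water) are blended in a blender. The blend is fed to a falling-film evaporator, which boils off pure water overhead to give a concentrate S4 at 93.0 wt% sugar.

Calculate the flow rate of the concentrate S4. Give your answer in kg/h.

sugar entering = 227.6×0.376 + 2419×0.496 = 1285.4 kg/h.
All sugar reports to S4, so S4 = 1285.4/0.930 = 1382.2 kg/h.

1382 kg/h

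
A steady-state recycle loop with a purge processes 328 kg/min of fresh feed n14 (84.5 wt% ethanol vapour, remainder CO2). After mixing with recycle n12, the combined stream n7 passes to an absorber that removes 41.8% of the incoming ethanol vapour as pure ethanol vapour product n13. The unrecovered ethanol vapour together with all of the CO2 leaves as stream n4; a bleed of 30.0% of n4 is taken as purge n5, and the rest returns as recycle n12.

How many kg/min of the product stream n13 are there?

195.5 kg/min

ethanol vapour in n7: m_A = 328×0.845 + (1−0.300)·(1−0.418)·m_A, so m_A = 277.16/0.5926 = 467.7 kg/min.
Product n13 = 0.418×467.7 = 195.5 kg/min.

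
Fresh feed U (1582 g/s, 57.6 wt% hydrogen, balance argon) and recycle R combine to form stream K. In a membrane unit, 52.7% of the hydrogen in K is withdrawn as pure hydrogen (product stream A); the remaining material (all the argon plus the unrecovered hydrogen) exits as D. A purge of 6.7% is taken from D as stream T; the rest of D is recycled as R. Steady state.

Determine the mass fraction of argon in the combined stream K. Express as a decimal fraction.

0.8599

argon enters only via U and leaves only via the purge: 1582×0.424 = 0.067×(argon in D), and the membrane unit passes all argon, so argon in K = argon in D = 10011 g/s.
hydrogen in K: m_A = 1582×0.576 + (1−0.067)·(1−0.527)·m_A, so m_A = 911.23/0.5587 = 1631 g/s.
K = 1631 + 10011 = 11642 g/s.
argon fraction in K = 10011/11642 = 0.8599.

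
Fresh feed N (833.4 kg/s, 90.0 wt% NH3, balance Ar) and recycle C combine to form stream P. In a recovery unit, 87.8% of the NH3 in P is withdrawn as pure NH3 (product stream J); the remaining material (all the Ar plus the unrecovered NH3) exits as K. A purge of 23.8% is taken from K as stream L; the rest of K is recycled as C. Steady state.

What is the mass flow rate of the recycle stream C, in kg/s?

Ar enters only via N and leaves only via the purge: 833.4×0.100 = 0.238×(Ar in K), and the recovery unit passes all Ar, so Ar in P = Ar in K = 350.17 kg/s.
NH3 in P: m_A = 833.4×0.900 + (1−0.238)·(1−0.878)·m_A, so m_A = 750.06/0.9070 = 826.94 kg/s.
K = (1−0.878)×826.94 + 350.17 = 451.05 kg/s.
Recycle C = (1−0.238)×451.05 = 343.7 kg/s.

343.7 kg/s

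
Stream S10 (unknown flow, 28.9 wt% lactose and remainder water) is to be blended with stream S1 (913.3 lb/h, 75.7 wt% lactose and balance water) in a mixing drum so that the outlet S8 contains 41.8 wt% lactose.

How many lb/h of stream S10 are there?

2400 lb/h

Let S10 be the unknown flow. Total out = 913.3 + S10.
lactose balance: 691.37 + 0.289·S10 = 0.418·(913.3 + S10)
(0.289 − 0.418)·S10 = 0.418×913.3 − 691.37 = -309.61
S10 = -309.61 / -0.129 = 2400.1 lb/h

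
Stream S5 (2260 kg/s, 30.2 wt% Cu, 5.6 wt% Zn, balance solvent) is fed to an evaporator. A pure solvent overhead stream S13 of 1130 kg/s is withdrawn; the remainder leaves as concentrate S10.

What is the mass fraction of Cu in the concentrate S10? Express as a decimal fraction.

0.6040

Cu is not removed: 2260×0.302 = 682.52 kg/s of Cu enters S10.
Concentrate = 2260 − 1130 = 1130 kg/s.
Mass fraction = 682.52/1130 = 0.6040.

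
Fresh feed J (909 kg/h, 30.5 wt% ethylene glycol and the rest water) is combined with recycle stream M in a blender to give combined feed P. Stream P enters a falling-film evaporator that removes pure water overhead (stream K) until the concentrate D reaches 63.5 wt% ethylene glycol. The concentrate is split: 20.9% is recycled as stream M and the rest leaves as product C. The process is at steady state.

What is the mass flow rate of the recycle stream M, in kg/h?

115.4 kg/h

Overall ethylene glycol balance (none leaves overhead): ethylene glycol in fresh feed = ethylene glycol in product, i.e. 909×0.305 = (1−0.209)·D·0.635.
D = 277.25/(0.635×0.791) = 551.97 kg/h.
Recycle M = 0.209×551.97 = 115.36 kg/h.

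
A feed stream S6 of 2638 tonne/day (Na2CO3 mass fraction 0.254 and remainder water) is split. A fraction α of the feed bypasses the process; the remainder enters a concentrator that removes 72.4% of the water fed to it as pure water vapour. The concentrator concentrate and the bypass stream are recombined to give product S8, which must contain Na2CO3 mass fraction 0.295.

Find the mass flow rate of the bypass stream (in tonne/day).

1959 tonne/day

All 2638×0.254 = 670.05 tonne/day of Na2CO3 reaches S8, so S8 = 670.05/0.295 = 2271.4 tonne/day and vapour = 366.64 tonne/day.
The evaporator receives (1−α)·2638 of feed at 0.746 water and removes 0.724 of that water:
0.724×0.746×(1−α)×2638 = 366.64
(1−α) = 366.64/1424.8 = 0.2573;  α = 0.7427.
Bypass flow = 0.7427×2638 = 1959.2 tonne/day.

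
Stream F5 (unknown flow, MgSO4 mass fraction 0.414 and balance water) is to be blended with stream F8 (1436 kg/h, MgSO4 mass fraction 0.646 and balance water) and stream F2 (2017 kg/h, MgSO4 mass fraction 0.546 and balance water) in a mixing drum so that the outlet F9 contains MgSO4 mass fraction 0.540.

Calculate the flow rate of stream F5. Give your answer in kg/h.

Let F5 be the unknown flow. Total out = 3453 + F5.
MgSO4 balance: 2028.9 + 0.414·F5 = 0.540·(3453 + F5)
(0.414 − 0.540)·F5 = 0.540×3453 − 2028.9 = -164.32
F5 = -164.32 / -0.126 = 1304.1 kg/h

1304 kg/h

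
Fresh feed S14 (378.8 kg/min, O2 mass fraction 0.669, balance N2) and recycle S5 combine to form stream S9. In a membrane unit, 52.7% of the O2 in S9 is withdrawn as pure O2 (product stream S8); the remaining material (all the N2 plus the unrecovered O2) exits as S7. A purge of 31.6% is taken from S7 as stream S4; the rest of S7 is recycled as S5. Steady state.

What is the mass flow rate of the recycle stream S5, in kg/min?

N2 enters only via S14 and leaves only via the purge: 378.8×0.331 = 0.316×(N2 in S7), and the membrane unit passes all N2, so N2 in S9 = N2 in S7 = 396.78 kg/min.
O2 in S9: m_A = 378.8×0.669 + (1−0.316)·(1−0.527)·m_A, so m_A = 253.42/0.6765 = 374.62 kg/min.
S7 = (1−0.527)×374.62 + 396.78 = 573.98 kg/min.
Recycle S5 = (1−0.316)×573.98 = 392.6 kg/min.

392.6 kg/min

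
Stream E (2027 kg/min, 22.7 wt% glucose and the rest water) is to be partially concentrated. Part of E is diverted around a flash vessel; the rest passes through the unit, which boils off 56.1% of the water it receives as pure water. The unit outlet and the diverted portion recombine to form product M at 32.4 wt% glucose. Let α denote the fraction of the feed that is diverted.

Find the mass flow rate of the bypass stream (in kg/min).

All 2027×0.227 = 460.13 kg/min of glucose reaches M, so M = 460.13/0.324 = 1420.2 kg/min and vapour = 606.85 kg/min.
The evaporator receives (1−α)·2027 of feed at 0.773 water and removes 0.561 of that water:
0.561×0.773×(1−α)×2027 = 606.85
(1−α) = 606.85/879.01 = 0.6904;  α = 0.3096.
Bypass flow = 0.3096×2027 = 627.61 kg/min.

627.6 kg/min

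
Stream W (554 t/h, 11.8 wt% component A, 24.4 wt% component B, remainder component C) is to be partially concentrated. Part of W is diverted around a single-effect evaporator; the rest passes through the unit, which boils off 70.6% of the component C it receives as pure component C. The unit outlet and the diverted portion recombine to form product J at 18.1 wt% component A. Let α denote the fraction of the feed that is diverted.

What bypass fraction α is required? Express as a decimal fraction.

All 554×0.118 = 65.372 t/h of component A reaches J, so J = 65.372/0.181 = 361.17 t/h and vapour = 192.83 t/h.
The evaporator receives (1−α)·554 of feed at 0.638 component C and removes 0.706 of that component C:
0.706×0.638×(1−α)×554 = 192.83
(1−α) = 192.83/249.54 = 0.7727;  α = 0.2273.

0.227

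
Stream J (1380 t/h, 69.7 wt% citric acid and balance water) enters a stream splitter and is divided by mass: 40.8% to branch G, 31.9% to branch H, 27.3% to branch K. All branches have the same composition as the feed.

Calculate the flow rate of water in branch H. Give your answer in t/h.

133.4 t/h

Branch H total = 0.319×1380 = 440.22 t/h.
water in H = 0.303×440.22 = 133.39 t/h.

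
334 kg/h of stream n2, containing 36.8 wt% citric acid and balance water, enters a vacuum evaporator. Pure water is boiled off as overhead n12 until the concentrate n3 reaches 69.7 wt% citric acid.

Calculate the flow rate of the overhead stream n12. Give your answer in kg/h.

157.7 kg/h

citric acid is conserved: 334×0.368 = 122.91 kg/h all reports to the concentrate.
Concentrate = 122.91/(target fraction) = 176.34 kg/h.
Overhead = 334 − 176.34 = 157.66 kg/h.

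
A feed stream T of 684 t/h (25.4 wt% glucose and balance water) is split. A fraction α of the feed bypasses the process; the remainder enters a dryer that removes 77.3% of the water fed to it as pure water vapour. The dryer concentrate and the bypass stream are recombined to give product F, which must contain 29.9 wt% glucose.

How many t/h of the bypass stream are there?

505.5 t/h

All 684×0.254 = 173.74 t/h of glucose reaches F, so F = 173.74/0.299 = 581.06 t/h and vapour = 102.94 t/h.
The evaporator receives (1−α)·684 of feed at 0.746 water and removes 0.773 of that water:
0.773×0.746×(1−α)×684 = 102.94
(1−α) = 102.94/394.43 = 0.2610;  α = 0.7390.
Bypass flow = 0.7390×684 = 505.48 t/h.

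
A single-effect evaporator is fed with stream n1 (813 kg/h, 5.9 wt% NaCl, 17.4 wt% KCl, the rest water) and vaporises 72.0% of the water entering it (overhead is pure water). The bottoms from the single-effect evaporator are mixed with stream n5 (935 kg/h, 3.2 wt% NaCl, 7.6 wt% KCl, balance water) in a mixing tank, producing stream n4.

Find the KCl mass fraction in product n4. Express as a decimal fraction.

Vapour removed = 0.720×0.767×813 = 448.97 kg/h; concentrate = 364.03 kg/h.
KCl reaching the mixer = 141.46 (from concentrate) + 935×0.076 = 212.52 kg/h.
Product flow = 364.03 + 935 = 1299 kg/h; KCl fraction = 0.164.

0.164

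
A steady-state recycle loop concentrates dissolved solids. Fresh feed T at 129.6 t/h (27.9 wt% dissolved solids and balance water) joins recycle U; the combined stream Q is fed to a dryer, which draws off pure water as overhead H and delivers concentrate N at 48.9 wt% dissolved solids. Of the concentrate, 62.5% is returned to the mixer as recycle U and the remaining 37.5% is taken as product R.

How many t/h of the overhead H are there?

Overall dissolved solids balance (none leaves overhead): dissolved solids in fresh feed = dissolved solids in product, i.e. 129.6×0.279 = (1−0.625)·N·0.489.
N = 36.158/(0.489×0.375) = 197.18 t/h.
Recycle U = 0.625×197.18 = 123.24 t/h.
Combined feed Q = 129.6 + 123.24 = 252.84 t/h.
Overhead H = Q − N = 252.84 − 197.18 = 55.656 t/h.

55.66 t/h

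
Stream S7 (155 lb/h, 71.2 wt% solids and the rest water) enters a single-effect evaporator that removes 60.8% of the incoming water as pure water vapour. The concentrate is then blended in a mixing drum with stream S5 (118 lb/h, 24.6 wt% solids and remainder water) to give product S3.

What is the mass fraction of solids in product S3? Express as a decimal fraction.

Vapour removed = 0.608×0.288×155 = 27.141 lb/h; concentrate = 127.86 lb/h.
solids reaching the mixer = 110.36 (from concentrate) + 118×0.246 = 139.39 lb/h.
Product flow = 127.86 + 118 = 245.86 lb/h; solids fraction = 0.567.

0.567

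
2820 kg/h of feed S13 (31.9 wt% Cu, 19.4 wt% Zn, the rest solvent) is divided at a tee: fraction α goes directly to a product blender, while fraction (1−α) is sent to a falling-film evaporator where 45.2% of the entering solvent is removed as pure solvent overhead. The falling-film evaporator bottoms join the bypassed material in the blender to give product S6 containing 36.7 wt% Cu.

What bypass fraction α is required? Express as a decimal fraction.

All 2820×0.319 = 899.58 kg/h of Cu reaches S6, so S6 = 899.58/0.367 = 2451.2 kg/h and vapour = 368.83 kg/h.
The evaporator receives (1−α)·2820 of feed at 0.487 solvent and removes 0.452 of that solvent:
0.452×0.487×(1−α)×2820 = 368.83
(1−α) = 368.83/620.75 = 0.5942;  α = 0.4058.

0.406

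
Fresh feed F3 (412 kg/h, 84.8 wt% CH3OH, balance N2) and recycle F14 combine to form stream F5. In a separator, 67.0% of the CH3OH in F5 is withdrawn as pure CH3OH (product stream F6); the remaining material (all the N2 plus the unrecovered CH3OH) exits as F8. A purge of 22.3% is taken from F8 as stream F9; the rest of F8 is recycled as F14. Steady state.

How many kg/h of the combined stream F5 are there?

N2 enters only via F3 and leaves only via the purge: 412×0.152 = 0.223×(N2 in F8), and the separator passes all N2, so N2 in F5 = N2 in F8 = 280.83 kg/h.
CH3OH in F5: m_A = 412×0.848 + (1−0.223)·(1−0.670)·m_A, so m_A = 349.38/0.7436 = 469.85 kg/h.
F5 = 469.85 + 280.83 = 750.68 kg/h.

750.7 kg/h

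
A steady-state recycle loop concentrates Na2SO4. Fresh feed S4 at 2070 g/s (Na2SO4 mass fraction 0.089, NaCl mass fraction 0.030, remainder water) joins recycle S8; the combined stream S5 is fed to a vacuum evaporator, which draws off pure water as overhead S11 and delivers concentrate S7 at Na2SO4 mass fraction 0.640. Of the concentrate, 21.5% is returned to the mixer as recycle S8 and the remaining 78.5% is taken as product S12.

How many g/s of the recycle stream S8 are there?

78.84 g/s

Overall Na2SO4 balance (none leaves overhead): Na2SO4 in fresh feed = Na2SO4 in product, i.e. 2070×0.089 = (1−0.215)·S7·0.640.
S7 = 184.23/(0.640×0.785) = 366.7 g/s.
Recycle S8 = 0.215×366.7 = 78.84 g/s.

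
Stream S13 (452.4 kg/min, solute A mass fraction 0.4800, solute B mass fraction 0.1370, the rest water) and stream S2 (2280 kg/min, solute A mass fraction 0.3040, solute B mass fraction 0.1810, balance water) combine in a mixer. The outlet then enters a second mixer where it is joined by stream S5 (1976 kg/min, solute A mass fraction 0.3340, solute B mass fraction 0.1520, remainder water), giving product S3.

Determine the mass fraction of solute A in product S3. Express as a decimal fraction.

0.3335

Overall, product flow = 4708.4 kg/min.
solute A in = 452.4×0.480 + 2280×0.304 + 1976×0.334 = 1570.3 kg/min.
solute A fraction in S3 = 0.3335.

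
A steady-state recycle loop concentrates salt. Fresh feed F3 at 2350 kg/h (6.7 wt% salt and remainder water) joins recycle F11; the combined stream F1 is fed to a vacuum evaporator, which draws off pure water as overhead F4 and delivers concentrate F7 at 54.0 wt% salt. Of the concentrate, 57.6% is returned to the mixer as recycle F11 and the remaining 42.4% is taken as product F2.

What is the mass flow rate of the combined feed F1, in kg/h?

Overall salt balance (none leaves overhead): salt in fresh feed = salt in product, i.e. 2350×0.067 = (1−0.576)·F7·0.540.
F7 = 157.45/(0.540×0.424) = 687.67 kg/h.
Recycle F11 = 0.576×687.67 = 396.1 kg/h.
Combined feed F1 = 2350 + 396.1 = 2746.1 kg/h.

2746 kg/h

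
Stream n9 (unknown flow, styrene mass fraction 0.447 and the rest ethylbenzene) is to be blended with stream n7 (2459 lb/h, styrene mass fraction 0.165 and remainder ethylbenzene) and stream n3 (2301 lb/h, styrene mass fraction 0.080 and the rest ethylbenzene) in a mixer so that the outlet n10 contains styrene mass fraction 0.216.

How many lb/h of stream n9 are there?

1898 lb/h

Let n9 be the unknown flow. Total out = 4760 + n9.
styrene balance: 589.82 + 0.447·n9 = 0.216·(4760 + n9)
(0.447 − 0.216)·n9 = 0.216×4760 − 589.82 = 438.35
n9 = 438.35 / 0.231 = 1897.6 lb/h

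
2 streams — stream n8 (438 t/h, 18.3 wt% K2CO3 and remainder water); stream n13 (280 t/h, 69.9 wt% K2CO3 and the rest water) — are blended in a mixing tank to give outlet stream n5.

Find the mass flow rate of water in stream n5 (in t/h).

water out = water in = 438×0.817 + 280×0.301 = 442.13 t/h.

442.1 t/h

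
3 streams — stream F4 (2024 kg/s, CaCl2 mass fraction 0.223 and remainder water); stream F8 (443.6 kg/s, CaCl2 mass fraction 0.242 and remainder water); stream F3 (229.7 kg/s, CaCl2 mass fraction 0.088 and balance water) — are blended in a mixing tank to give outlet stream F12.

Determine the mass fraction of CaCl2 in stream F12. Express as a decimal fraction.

Total flow out = 2024 + 443.6 + 229.7 = 2697.3 kg/s.
CaCl2 in = 2024×0.223 + 443.6×0.242 + 229.7×0.088 = 578.92 kg/s.
CaCl2 mass fraction in F12 = 578.92/2697.3 = 0.215.

0.215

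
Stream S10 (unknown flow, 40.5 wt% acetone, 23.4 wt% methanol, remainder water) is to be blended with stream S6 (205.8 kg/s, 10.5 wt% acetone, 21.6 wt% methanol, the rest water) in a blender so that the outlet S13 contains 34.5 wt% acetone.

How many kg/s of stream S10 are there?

823.2 kg/s

Let S10 be the unknown flow. Total out = 205.8 + S10.
acetone balance: 21.609 + 0.405·S10 = 0.345·(205.8 + S10)
(0.405 − 0.345)·S10 = 0.345×205.8 − 21.609 = 49.392
S10 = 49.392 / 0.060 = 823.2 kg/s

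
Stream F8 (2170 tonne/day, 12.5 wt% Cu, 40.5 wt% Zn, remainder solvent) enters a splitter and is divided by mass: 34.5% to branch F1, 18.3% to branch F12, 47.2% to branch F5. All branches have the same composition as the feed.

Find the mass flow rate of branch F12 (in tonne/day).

Branch F12 flow = 0.183×2170 = 397.11 tonne/day.

397.1 tonne/day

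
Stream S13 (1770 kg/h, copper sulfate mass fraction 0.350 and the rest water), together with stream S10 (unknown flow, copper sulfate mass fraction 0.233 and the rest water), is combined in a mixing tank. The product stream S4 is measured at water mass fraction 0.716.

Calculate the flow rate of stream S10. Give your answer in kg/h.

Let S10 be the unknown flow. Total out = 1770 + S10.
water balance: 1150.5 + 0.767·S10 = 0.716·(1770 + S10)
(0.767 − 0.716)·S10 = 0.716×1770 − 1150.5 = 116.82
S10 = 116.82 / 0.051 = 2290.6 kg/h

2291 kg/h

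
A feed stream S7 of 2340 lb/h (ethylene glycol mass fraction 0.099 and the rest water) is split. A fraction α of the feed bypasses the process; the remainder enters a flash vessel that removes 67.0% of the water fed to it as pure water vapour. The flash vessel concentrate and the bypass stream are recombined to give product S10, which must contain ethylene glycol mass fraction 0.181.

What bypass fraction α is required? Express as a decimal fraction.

All 2340×0.099 = 231.66 lb/h of ethylene glycol reaches S10, so S10 = 231.66/0.181 = 1279.9 lb/h and vapour = 1060.1 lb/h.
The evaporator receives (1−α)·2340 of feed at 0.901 water and removes 0.670 of that water:
0.670×0.901×(1−α)×2340 = 1060.1
(1−α) = 1060.1/1412.6 = 0.7505;  α = 0.2495.

0.250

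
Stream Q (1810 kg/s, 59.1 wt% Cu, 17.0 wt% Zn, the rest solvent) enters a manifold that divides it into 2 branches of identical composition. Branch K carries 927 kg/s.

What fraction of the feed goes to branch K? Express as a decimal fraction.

0.512

Fraction to K = 927/1810 = 0.5122.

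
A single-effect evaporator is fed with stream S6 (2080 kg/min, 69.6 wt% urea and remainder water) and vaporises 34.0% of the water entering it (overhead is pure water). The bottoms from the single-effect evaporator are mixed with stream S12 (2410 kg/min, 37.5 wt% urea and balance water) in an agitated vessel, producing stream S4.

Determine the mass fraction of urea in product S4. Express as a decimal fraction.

0.550

Vapour removed = 0.340×0.304×2080 = 214.99 kg/min; concentrate = 1865 kg/min.
urea reaching the mixer = 1447.7 (from concentrate) + 2410×0.375 = 2351.4 kg/min.
Product flow = 1865 + 2410 = 4275 kg/min; urea fraction = 0.550.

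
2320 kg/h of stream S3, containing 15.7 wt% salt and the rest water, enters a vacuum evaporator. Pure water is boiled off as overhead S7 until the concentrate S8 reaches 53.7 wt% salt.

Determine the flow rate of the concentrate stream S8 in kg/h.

salt is conserved: 2320×0.157 = 364.24 kg/h all reports to the concentrate.
Concentrate = 364.24/(target fraction) = 678.29 kg/h.

678.3 kg/h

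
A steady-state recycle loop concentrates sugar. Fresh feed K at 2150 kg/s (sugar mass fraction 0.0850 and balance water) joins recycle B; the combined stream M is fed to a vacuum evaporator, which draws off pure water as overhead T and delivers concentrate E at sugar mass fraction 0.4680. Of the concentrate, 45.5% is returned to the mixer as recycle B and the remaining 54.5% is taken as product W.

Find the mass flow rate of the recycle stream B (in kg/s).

326 kg/s

Overall sugar balance (none leaves overhead): sugar in fresh feed = sugar in product, i.e. 2150×0.085 = (1−0.455)·E·0.468.
E = 182.75/(0.468×0.545) = 716.5 kg/s.
Recycle B = 0.455×716.5 = 326.01 kg/s.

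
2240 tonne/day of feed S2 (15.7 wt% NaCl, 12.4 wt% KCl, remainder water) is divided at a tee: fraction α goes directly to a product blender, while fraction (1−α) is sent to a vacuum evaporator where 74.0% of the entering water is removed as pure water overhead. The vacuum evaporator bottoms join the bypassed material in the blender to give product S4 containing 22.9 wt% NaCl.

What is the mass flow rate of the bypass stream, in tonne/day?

All 2240×0.157 = 351.68 tonne/day of NaCl reaches S4, so S4 = 351.68/0.229 = 1535.7 tonne/day and vapour = 704.28 tonne/day.
The evaporator receives (1−α)·2240 of feed at 0.719 water and removes 0.740 of that water:
0.740×0.719×(1−α)×2240 = 704.28
(1−α) = 704.28/1191.8 = 0.5909;  α = 0.4091.
Bypass flow = 0.4091×2240 = 916.32 tonne/day.

916.3 tonne/day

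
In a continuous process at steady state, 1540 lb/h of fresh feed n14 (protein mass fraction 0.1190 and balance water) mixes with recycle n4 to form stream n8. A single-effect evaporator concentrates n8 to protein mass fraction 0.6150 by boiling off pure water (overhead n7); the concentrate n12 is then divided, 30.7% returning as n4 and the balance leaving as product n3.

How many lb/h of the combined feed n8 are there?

Overall protein balance (none leaves overhead): protein in fresh feed = protein in product, i.e. 1540×0.119 = (1−0.307)·n12·0.615.
n12 = 183.26/(0.615×0.693) = 429.99 lb/h.
Recycle n4 = 0.307×429.99 = 132.01 lb/h.
Combined feed n8 = 1540 + 132.01 = 1672 lb/h.

1672 lb/h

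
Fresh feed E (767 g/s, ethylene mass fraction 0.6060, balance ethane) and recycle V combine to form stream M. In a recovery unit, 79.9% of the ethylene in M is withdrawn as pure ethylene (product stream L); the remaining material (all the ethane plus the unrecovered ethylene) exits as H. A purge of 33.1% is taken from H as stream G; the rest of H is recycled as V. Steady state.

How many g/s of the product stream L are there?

429.1 g/s

ethylene in M: m_A = 767×0.606 + (1−0.331)·(1−0.799)·m_A, so m_A = 464.8/0.8655 = 537.01 g/s.
Product L = 0.799×537.01 = 429.07 g/s.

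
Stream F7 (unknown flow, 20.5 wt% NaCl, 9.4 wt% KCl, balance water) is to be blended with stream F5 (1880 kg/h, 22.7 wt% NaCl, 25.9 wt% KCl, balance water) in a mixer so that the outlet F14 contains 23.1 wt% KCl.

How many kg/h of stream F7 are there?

384.2 kg/h

Let F7 be the unknown flow. Total out = 1880 + F7.
KCl balance: 486.92 + 0.094·F7 = 0.231·(1880 + F7)
(0.094 − 0.231)·F7 = 0.231×1880 − 486.92 = -52.64
F7 = -52.64 / -0.137 = 384.23 kg/h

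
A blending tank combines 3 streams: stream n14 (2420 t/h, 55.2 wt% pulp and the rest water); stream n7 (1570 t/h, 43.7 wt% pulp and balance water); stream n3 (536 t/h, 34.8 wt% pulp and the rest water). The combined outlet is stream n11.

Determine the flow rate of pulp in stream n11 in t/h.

2208 t/h

pulp out = pulp in = 2420×0.552 + 1570×0.437 + 536×0.348 = 2208.5 t/h.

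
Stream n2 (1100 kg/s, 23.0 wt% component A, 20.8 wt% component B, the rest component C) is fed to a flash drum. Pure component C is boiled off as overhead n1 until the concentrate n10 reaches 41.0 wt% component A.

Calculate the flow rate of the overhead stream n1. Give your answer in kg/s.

482.9 kg/s

component A is conserved: 1100×0.230 = 253 kg/s all reports to the concentrate.
Concentrate = 253/(target fraction) = 617.07 kg/s.
Overhead = 1100 − 617.07 = 482.93 kg/s.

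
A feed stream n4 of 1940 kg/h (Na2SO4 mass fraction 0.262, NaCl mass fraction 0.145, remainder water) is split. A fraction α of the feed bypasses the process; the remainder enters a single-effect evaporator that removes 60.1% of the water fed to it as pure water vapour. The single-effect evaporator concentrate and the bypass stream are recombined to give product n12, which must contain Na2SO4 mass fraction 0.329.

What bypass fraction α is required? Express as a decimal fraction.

All 1940×0.262 = 508.28 kg/h of Na2SO4 reaches n12, so n12 = 508.28/0.329 = 1544.9 kg/h and vapour = 395.08 kg/h.
The evaporator receives (1−α)·1940 of feed at 0.593 water and removes 0.601 of that water:
0.601×0.593×(1−α)×1940 = 395.08
(1−α) = 395.08/691.4 = 0.5714;  α = 0.4286.

0.429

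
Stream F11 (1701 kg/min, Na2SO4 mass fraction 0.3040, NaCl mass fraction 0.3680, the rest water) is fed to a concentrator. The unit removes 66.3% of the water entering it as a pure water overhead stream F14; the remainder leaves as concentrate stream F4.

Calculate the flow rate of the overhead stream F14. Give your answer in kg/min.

water entering = 1701×0.328 = 557.93 kg/min; overhead removed = 0.663×557.93 = 369.91 kg/min.

369.9 kg/min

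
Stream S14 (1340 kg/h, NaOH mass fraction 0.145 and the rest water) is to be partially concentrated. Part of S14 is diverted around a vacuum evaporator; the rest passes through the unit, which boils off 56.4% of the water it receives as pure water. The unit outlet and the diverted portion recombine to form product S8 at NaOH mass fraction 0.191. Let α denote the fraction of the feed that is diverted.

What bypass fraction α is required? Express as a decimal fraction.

0.501

All 1340×0.145 = 194.3 kg/h of NaOH reaches S8, so S8 = 194.3/0.191 = 1017.3 kg/h and vapour = 322.72 kg/h.
The evaporator receives (1−α)·1340 of feed at 0.855 water and removes 0.564 of that water:
0.564×0.855×(1−α)×1340 = 322.72
(1−α) = 322.72/646.17 = 0.4994;  α = 0.5006.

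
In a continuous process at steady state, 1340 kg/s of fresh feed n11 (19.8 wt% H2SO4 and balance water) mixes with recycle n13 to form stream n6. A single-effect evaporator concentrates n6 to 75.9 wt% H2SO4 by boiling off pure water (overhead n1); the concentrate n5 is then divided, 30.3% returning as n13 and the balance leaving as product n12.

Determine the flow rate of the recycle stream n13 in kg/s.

152 kg/s

Overall H2SO4 balance (none leaves overhead): H2SO4 in fresh feed = H2SO4 in product, i.e. 1340×0.198 = (1−0.303)·n5·0.759.
n5 = 265.32/(0.759×0.697) = 501.53 kg/s.
Recycle n13 = 0.303×501.53 = 151.96 kg/s.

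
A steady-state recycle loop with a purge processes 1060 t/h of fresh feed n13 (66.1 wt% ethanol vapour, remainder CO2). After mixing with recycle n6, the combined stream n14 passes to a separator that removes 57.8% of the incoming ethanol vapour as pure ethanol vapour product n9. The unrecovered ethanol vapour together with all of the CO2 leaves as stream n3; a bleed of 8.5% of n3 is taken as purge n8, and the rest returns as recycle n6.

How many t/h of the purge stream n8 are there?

400.3 t/h

CO2 enters only via n13 and leaves only via the purge: 1060×0.339 = 0.085×(CO2 in n3), and the separator passes all CO2, so CO2 in n14 = CO2 in n3 = 4227.5 t/h.
ethanol vapour in n14: m_A = 1060×0.661 + (1−0.085)·(1−0.578)·m_A, so m_A = 700.66/0.6139 = 1141.4 t/h.
n3 = (1−0.578)×1141.4 + 4227.5 = 4709.2 t/h.
Purge n8 = 0.085×4709.2 = 400.28 t/h.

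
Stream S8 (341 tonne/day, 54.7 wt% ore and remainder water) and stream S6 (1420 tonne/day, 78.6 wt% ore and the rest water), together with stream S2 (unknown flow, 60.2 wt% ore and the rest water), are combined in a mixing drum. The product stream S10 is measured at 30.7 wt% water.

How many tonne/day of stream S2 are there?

Let S2 be the unknown flow. Total out = 1761 + S2.
water balance: 458.35 + 0.398·S2 = 0.307·(1761 + S2)
(0.398 − 0.307)·S2 = 0.307×1761 − 458.35 = 82.274
S2 = 82.274 / 0.091 = 904.11 tonne/day

904.1 tonne/day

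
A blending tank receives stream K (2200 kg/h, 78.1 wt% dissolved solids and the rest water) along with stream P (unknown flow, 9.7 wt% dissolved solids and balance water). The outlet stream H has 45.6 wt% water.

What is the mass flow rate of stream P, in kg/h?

1166 kg/h

Let P be the unknown flow. Total out = 2200 + P.
water balance: 481.8 + 0.903·P = 0.456·(2200 + P)
(0.903 − 0.456)·P = 0.456×2200 − 481.8 = 521.4
P = 521.4 / 0.447 = 1166.4 kg/h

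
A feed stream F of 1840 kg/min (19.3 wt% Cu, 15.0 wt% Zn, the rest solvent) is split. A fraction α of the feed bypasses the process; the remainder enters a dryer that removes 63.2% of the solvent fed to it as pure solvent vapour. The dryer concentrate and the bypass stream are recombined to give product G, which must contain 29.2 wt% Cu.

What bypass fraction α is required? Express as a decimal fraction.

All 1840×0.193 = 355.12 kg/min of Cu reaches G, so G = 355.12/0.292 = 1216.2 kg/min and vapour = 623.84 kg/min.
The evaporator receives (1−α)·1840 of feed at 0.657 solvent and removes 0.632 of that solvent:
0.632×0.657×(1−α)×1840 = 623.84
(1−α) = 623.84/764.01 = 0.8165;  α = 0.1835.

0.183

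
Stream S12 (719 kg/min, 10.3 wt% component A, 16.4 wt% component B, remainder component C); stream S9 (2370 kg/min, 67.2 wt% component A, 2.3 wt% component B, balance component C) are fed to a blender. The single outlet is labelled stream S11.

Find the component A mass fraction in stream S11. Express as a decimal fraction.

0.540

Total flow out = 719 + 2370 = 3089 kg/min.
component A in = 719×0.103 + 2370×0.672 = 1666.7 kg/min.
component A mass fraction in S11 = 1666.7/3089 = 0.540.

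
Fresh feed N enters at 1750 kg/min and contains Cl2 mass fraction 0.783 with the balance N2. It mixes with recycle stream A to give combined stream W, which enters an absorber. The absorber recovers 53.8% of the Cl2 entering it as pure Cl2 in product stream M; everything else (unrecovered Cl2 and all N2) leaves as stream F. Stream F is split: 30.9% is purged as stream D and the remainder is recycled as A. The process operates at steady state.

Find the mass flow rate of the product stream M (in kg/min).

Cl2 in W: m_A = 1750×0.783 + (1−0.309)·(1−0.538)·m_A, so m_A = 1370.2/0.6808 = 2012.8 kg/min.
Product M = 0.538×2012.8 = 1082.9 kg/min.

1083 kg/min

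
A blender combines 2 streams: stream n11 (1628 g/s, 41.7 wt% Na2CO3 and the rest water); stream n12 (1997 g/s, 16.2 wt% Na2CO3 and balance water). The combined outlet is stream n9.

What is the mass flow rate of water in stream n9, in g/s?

water out = water in = 1628×0.583 + 1997×0.838 = 2622.6 g/s.

2623 g/s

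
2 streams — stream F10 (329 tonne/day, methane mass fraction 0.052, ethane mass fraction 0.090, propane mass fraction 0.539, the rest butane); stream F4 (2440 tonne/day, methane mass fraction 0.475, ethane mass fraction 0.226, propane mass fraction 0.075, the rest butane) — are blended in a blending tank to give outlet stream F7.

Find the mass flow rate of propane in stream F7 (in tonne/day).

propane out = propane in = 329×0.539 + 2440×0.075 = 360.33 tonne/day.

360.3 tonne/day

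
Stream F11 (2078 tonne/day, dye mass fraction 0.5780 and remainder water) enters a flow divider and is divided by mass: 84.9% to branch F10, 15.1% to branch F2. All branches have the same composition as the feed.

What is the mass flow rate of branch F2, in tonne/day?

Branch F2 flow = 0.151×2078 = 313.78 tonne/day.

313.8 tonne/day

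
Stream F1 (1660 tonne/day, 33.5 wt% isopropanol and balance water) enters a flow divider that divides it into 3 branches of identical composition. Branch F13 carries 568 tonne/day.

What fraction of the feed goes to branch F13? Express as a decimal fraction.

0.342

Fraction to F13 = 568/1660 = 0.3422.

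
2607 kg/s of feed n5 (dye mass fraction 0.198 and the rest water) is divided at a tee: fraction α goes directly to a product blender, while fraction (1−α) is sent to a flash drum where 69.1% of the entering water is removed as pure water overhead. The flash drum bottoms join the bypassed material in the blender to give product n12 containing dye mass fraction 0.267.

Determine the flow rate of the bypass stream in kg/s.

1391 kg/s

All 2607×0.198 = 516.19 kg/s of dye reaches n12, so n12 = 516.19/0.267 = 1933.3 kg/s and vapour = 673.72 kg/s.
The evaporator receives (1−α)·2607 of feed at 0.802 water and removes 0.691 of that water:
0.691×0.802×(1−α)×2607 = 673.72
(1−α) = 673.72/1444.8 = 0.4663;  α = 0.5337.
Bypass flow = 0.5337×2607 = 1391.3 kg/s.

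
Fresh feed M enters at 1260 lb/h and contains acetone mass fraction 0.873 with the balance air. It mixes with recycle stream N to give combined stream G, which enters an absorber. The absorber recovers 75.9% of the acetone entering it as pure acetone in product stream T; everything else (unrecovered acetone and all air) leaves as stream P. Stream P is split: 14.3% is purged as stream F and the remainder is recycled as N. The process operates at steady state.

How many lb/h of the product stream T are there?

acetone in G: m_A = 1260×0.873 + (1−0.143)·(1−0.759)·m_A, so m_A = 1100/0.7935 = 1386.3 lb/h.
Product T = 0.759×1386.3 = 1052.2 lb/h.

1052 lb/h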